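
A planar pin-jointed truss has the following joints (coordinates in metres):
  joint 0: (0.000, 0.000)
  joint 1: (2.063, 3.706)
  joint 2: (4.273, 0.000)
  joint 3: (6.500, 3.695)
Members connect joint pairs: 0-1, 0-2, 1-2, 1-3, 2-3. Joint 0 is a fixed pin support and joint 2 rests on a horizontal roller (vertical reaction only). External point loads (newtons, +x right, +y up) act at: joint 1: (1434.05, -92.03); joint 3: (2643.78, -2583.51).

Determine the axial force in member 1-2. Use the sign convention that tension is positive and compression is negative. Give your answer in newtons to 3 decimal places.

-5741.458

N=4 nodes, M=5 members, R=3 reactions → 2N=8, M+R=8
member 0 (0-1): L=4.2415, (cx,cy)=(0.4864,0.8737)
member 1 (0-2): L=4.2730, (cx,cy)=(1.0000,0.0000)
member 2 (1-2): L=4.3149, (cx,cy)=(0.5122,-0.8589)
member 3 (1-3): L=4.4370, (cx,cy)=(1.0000,-0.0025)
member 4 (2-3): L=4.3142, (cx,cy)=(0.5162,0.8565)
solve A·x = −loads:
  F[0-1] = +5526.5480 N (tension)
  F[0-2] = +1389.8087 N (tension)
  F[1-2] = -5741.4582 N (compression)
  F[1-3] = +4194.6232 N (tension)
  F[2-3] = -3004.3260 N (compression)
  Rx@0 = -4077.8300 N
  Ry@0 = -4828.7964 N
  Ry@2 = +7504.3364 N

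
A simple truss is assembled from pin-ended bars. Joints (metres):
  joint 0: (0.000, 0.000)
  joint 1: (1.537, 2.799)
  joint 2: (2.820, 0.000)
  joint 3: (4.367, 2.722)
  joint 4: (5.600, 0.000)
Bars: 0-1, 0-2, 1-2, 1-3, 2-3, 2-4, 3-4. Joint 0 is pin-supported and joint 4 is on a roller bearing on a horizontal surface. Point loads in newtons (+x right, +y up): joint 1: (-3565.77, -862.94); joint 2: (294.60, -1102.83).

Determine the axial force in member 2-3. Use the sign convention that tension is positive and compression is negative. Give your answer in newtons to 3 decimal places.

N=5 nodes, M=7 members, R=3 reactions → 2N=10, M+R=10
member 0 (0-1): L=3.1932, (cx,cy)=(0.4813,0.8765)
member 1 (0-2): L=2.8200, (cx,cy)=(1.0000,0.0000)
member 2 (1-2): L=3.0790, (cx,cy)=(0.4167,-0.9090)
member 3 (1-3): L=2.8310, (cx,cy)=(0.9996,-0.0272)
member 4 (2-3): L=3.1309, (cx,cy)=(0.4941,0.8694)
member 5 (2-4): L=2.7800, (cx,cy)=(1.0000,0.0000)
member 6 (3-4): L=2.9882, (cx,cy)=(0.4126,-0.9109)
solve A·x = −loads:
  F[0-1] = -3372.1443 N (compression)
  F[0-2] = -1648.0572 N (compression)
  F[1-2] = +2272.4678 N (tension)
  F[1-3] = +996.1150 N (tension)
  F[2-3] = -1107.6089 N (compression)
  F[2-4] = -448.4679 N (compression)
  F[3-4] = +1086.8851 N (tension)
  Rx@0 = +3271.1700 N
  Ry@0 = +2955.8184 N
  Ry@4 = -990.0484 N

-1107.609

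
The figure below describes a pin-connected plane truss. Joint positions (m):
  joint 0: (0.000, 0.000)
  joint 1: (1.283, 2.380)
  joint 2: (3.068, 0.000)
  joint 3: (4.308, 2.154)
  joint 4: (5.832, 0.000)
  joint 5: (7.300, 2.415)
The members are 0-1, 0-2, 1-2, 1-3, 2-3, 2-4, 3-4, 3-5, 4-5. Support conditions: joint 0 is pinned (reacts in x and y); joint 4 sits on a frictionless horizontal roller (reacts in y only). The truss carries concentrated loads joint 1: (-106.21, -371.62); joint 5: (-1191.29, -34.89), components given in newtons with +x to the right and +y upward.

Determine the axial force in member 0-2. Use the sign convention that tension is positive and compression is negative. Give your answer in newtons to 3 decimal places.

-856.679

N=6 nodes, M=9 members, R=3 reactions → 2N=12, M+R=12
member 0 (0-1): L=2.7038, (cx,cy)=(0.4745,0.8802)
member 1 (0-2): L=3.0680, (cx,cy)=(1.0000,0.0000)
member 2 (1-2): L=2.9750, (cx,cy)=(0.6000,-0.8000)
member 3 (1-3): L=3.0334, (cx,cy)=(0.9972,-0.0745)
member 4 (2-3): L=2.4854, (cx,cy)=(0.4989,0.8667)
member 5 (2-4): L=2.7640, (cx,cy)=(1.0000,0.0000)
member 6 (3-4): L=2.6386, (cx,cy)=(0.5776,-0.8163)
member 7 (3-5): L=3.0034, (cx,cy)=(0.9962,0.0869)
member 8 (4-5): L=2.8262, (cx,cy)=(0.5194,0.8545)
solve A·x = −loads:
  F[0-1] = -928.9844 N (compression)
  F[0-2] = -856.6794 N (compression)
  F[1-2] = +623.8476 N (tension)
  F[1-3] = -710.8949 N (compression)
  F[2-3] = -575.8677 N (compression)
  F[2-4] = -195.0650 N (compression)
  F[3-4] = +414.4483 N (tension)
  F[3-5] = -1240.2925 N (compression)
  F[4-5] = +85.3055 N (tension)
  Rx@0 = +1297.5000 N
  Ry@0 = +817.7342 N
  Ry@4 = -411.2242 N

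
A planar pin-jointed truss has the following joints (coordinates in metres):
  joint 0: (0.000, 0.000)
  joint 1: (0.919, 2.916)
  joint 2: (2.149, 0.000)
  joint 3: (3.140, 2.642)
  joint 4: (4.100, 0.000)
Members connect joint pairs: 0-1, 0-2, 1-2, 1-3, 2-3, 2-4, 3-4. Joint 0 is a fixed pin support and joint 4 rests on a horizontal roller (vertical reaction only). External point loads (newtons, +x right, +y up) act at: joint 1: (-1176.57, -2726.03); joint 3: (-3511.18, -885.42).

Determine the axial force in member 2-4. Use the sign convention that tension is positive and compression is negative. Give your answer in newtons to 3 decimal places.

-657.770

N=5 nodes, M=7 members, R=3 reactions → 2N=10, M+R=10
member 0 (0-1): L=3.0574, (cx,cy)=(0.3006,0.9538)
member 1 (0-2): L=2.1490, (cx,cy)=(1.0000,0.0000)
member 2 (1-2): L=3.1648, (cx,cy)=(0.3887,-0.9214)
member 3 (1-3): L=2.2378, (cx,cy)=(0.9925,-0.1224)
member 4 (2-3): L=2.8217, (cx,cy)=(0.3512,0.9363)
member 5 (2-4): L=1.9510, (cx,cy)=(1.0000,0.0000)
member 6 (3-4): L=2.8110, (cx,cy)=(0.3415,-0.9399)
solve A·x = −loads:
  F[0-1] = -5684.5678 N (compression)
  F[0-2] = -2979.0630 N (compression)
  F[1-2] = +3161.4180 N (tension)
  F[1-3] = -1774.1515 N (compression)
  F[2-3] = -3111.0586 N (compression)
  F[2-4] = -657.7700 N (compression)
  F[3-4] = +1926.0380 N (tension)
  Rx@0 = +4687.7500 N
  Ry@0 = +5421.6879 N
  Ry@4 = -1810.2379 N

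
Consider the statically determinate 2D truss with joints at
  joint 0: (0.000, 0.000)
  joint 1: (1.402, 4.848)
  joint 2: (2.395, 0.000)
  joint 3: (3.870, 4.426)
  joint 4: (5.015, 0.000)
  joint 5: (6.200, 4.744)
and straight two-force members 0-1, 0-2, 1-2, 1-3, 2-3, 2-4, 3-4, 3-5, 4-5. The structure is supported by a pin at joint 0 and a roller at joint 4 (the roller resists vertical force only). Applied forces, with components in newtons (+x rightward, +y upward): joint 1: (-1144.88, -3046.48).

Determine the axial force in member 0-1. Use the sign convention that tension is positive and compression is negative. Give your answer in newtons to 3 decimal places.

N=6 nodes, M=9 members, R=3 reactions → 2N=12, M+R=12
member 0 (0-1): L=5.0467, (cx,cy)=(0.2778,0.9606)
member 1 (0-2): L=2.3950, (cx,cy)=(1.0000,0.0000)
member 2 (1-2): L=4.9487, (cx,cy)=(0.2007,-0.9797)
member 3 (1-3): L=2.5038, (cx,cy)=(0.9857,-0.1685)
member 4 (2-3): L=4.6653, (cx,cy)=(0.3162,0.9487)
member 5 (2-4): L=2.6200, (cx,cy)=(1.0000,0.0000)
member 6 (3-4): L=4.5717, (cx,cy)=(0.2505,-0.9681)
member 7 (3-5): L=2.3516, (cx,cy)=(0.9908,0.1352)
member 8 (4-5): L=4.8898, (cx,cy)=(0.2423,0.9702)
solve A·x = −loads:
  F[0-1] = -3436.8431 N (compression)
  F[0-2] = -190.0979 N (compression)
  F[1-2] = +235.4396 N (tension)
  F[1-3] = +144.9277 N (tension)
  F[2-3] = -243.1219 N (compression)
  F[2-4] = -65.9882 N (compression)
  F[3-4] = +263.4747 N (tension)
  F[3-5] = +0.0000 N (tension)
  F[4-5] = -0.0000 N (compression)
  Rx@0 = +1144.8800 N
  Ry@0 = +3301.5574 N
  Ry@4 = -255.0774 N

-3436.843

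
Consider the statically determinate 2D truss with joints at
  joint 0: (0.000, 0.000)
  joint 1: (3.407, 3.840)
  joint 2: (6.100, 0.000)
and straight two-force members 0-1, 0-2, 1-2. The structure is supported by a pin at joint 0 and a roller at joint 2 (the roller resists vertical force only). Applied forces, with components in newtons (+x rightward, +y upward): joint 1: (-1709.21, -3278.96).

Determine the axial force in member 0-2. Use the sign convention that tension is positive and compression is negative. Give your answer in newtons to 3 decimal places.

N=3 nodes, M=3 members, R=3 reactions → 2N=6, M+R=6
member 0 (0-1): L=5.1335, (cx,cy)=(0.6637,0.7480)
member 1 (0-2): L=6.1000, (cx,cy)=(1.0000,0.0000)
member 2 (1-2): L=4.6902, (cx,cy)=(0.5742,-0.8187)
solve A·x = −loads:
  F[0-1] = -3373.6217 N (compression)
  F[0-2] = +529.7763 N (tension)
  F[1-2] = -922.6697 N (compression)
  Rx@0 = +1709.2100 N
  Ry@0 = +2523.5419 N
  Ry@2 = +755.4181 N

529.776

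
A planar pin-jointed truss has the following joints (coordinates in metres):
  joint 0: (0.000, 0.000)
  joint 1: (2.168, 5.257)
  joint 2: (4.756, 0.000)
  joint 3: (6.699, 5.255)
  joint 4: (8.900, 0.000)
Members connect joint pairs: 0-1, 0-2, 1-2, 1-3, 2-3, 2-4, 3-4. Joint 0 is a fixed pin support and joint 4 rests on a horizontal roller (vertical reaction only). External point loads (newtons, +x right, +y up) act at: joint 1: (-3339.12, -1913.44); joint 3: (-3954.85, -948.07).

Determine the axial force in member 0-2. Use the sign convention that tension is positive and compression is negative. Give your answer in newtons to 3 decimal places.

-4823.982

N=5 nodes, M=7 members, R=3 reactions → 2N=10, M+R=10
member 0 (0-1): L=5.6865, (cx,cy)=(0.3813,0.9245)
member 1 (0-2): L=4.7560, (cx,cy)=(1.0000,0.0000)
member 2 (1-2): L=5.8595, (cx,cy)=(0.4417,-0.8972)
member 3 (1-3): L=4.5310, (cx,cy)=(1.0000,-0.0004)
member 4 (2-3): L=5.6027, (cx,cy)=(0.3468,0.9379)
member 5 (2-4): L=4.1440, (cx,cy)=(1.0000,0.0000)
member 6 (3-4): L=5.6973, (cx,cy)=(0.3863,-0.9224)
solve A·x = −loads:
  F[0-1] = -6478.5920 N (compression)
  F[0-2] = -4823.9815 N (compression)
  F[1-2] = +4543.5163 N (tension)
  F[1-3] = -1137.6288 N (compression)
  F[2-3] = -4346.0429 N (compression)
  F[2-4] = -1310.0270 N (compression)
  F[3-4] = +3391.0221 N (tension)
  Rx@0 = +7293.9700 N
  Ry@0 = +5989.2664 N
  Ry@4 = -3127.7564 N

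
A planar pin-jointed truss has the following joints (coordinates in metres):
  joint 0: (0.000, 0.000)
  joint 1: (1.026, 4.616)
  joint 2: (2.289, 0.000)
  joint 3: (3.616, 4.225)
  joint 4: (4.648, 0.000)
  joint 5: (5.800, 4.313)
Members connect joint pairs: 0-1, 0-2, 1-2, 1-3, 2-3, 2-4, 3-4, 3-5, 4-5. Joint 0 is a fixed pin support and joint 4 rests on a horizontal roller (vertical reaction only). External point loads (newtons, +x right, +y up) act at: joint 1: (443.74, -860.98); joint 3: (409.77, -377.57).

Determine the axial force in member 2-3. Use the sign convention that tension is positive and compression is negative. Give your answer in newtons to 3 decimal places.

934.087

N=6 nodes, M=9 members, R=3 reactions → 2N=12, M+R=12
member 0 (0-1): L=4.7287, (cx,cy)=(0.2170,0.9762)
member 1 (0-2): L=2.2890, (cx,cy)=(1.0000,0.0000)
member 2 (1-2): L=4.7857, (cx,cy)=(0.2639,-0.9645)
member 3 (1-3): L=2.6193, (cx,cy)=(0.9888,-0.1493)
member 4 (2-3): L=4.4285, (cx,cy)=(0.2997,0.9540)
member 5 (2-4): L=2.3590, (cx,cy)=(1.0000,0.0000)
member 6 (3-4): L=4.3492, (cx,cy)=(0.2373,-0.9714)
member 7 (3-5): L=2.1858, (cx,cy)=(0.9992,0.0403)
member 8 (4-5): L=4.4642, (cx,cy)=(0.2581,0.9661)
solve A·x = −loads:
  F[0-1] = +59.8290 N (tension)
  F[0-2] = +840.5286 N (tension)
  F[1-2] = -923.9209 N (compression)
  F[1-3] = -189.0419 N (compression)
  F[2-3] = +934.0868 N (tension)
  F[2-4] = +316.7944 N (tension)
  F[3-4] = -1335.0833 N (compression)
  F[3-5] = -0.0000 N (compression)
  F[4-5] = +0.0000 N (tension)
  Rx@0 = -853.5100 N
  Ry@0 = -58.4037 N
  Ry@4 = +1296.9537 N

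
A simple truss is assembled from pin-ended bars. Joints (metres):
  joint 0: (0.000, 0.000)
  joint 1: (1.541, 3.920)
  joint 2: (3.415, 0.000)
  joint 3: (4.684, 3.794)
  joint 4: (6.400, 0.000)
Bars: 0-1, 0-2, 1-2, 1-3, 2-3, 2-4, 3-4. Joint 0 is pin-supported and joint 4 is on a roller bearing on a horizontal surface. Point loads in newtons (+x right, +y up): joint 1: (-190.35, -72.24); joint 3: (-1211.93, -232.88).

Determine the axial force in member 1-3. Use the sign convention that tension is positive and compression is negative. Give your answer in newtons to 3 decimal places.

-617.066

N=5 nodes, M=7 members, R=3 reactions → 2N=10, M+R=10
member 0 (0-1): L=4.2120, (cx,cy)=(0.3659,0.9307)
member 1 (0-2): L=3.4150, (cx,cy)=(1.0000,0.0000)
member 2 (1-2): L=4.3449, (cx,cy)=(0.4313,-0.9022)
member 3 (1-3): L=3.1455, (cx,cy)=(0.9992,-0.0401)
member 4 (2-3): L=4.0006, (cx,cy)=(0.3172,0.9484)
member 5 (2-4): L=2.9850, (cx,cy)=(1.0000,0.0000)
member 6 (3-4): L=4.1640, (cx,cy)=(0.4121,-0.9111)
solve A·x = −loads:
  F[0-1] = -1023.2659 N (compression)
  F[0-2] = -1027.9100 N (compression)
  F[1-2] = +1002.8785 N (tension)
  F[1-3] = -617.0657 N (compression)
  F[2-3] = -954.0716 N (compression)
  F[2-4] = -292.7257 N (compression)
  F[3-4] = +710.3244 N (tension)
  Rx@0 = +1402.2800 N
  Ry@0 = +952.3235 N
  Ry@4 = -647.2035 N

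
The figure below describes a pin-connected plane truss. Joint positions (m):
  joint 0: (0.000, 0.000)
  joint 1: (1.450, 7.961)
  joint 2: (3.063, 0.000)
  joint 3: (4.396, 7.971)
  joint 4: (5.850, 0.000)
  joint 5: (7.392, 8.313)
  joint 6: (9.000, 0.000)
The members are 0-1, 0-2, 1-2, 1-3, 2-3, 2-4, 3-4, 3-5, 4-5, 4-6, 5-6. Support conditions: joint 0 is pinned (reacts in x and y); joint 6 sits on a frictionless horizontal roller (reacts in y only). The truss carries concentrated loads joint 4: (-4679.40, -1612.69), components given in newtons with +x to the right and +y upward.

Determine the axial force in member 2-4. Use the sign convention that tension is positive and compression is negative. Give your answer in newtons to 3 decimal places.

-4368.111

N=7 nodes, M=11 members, R=3 reactions → 2N=14, M+R=14
member 0 (0-1): L=8.0920, (cx,cy)=(0.1792,0.9838)
member 1 (0-2): L=3.0630, (cx,cy)=(1.0000,0.0000)
member 2 (1-2): L=8.1228, (cx,cy)=(0.1986,-0.9801)
member 3 (1-3): L=2.9460, (cx,cy)=(1.0000,0.0034)
member 4 (2-3): L=8.0817, (cx,cy)=(0.1649,0.9863)
member 5 (2-4): L=2.7870, (cx,cy)=(1.0000,0.0000)
member 6 (3-4): L=8.1025, (cx,cy)=(0.1795,-0.9838)
member 7 (3-5): L=3.0155, (cx,cy)=(0.9935,0.1134)
member 8 (4-5): L=8.4548, (cx,cy)=(0.1824,0.9832)
member 9 (4-6): L=3.1500, (cx,cy)=(1.0000,0.0000)
member 10 (5-6): L=8.4671, (cx,cy)=(0.1899,-0.9818)
solve A·x = −loads:
  F[0-1] = -573.7276 N (compression)
  F[0-2] = -4576.5938 N (compression)
  F[1-2] = +575.1591 N (tension)
  F[1-3] = -217.0212 N (compression)
  F[2-3] = -571.5329 N (compression)
  F[2-4] = -4368.1110 N (compression)
  F[3-4] = +526.6679 N (tension)
  F[3-5] = -408.4351 N (compression)
  F[4-5] = +1113.2429 N (tension)
  F[4-6] = +202.7648 N (tension)
  F[5-6] = -1067.6790 N (compression)
  Rx@0 = +4679.4000 N
  Ry@0 = +564.4415 N
  Ry@6 = +1048.2485 N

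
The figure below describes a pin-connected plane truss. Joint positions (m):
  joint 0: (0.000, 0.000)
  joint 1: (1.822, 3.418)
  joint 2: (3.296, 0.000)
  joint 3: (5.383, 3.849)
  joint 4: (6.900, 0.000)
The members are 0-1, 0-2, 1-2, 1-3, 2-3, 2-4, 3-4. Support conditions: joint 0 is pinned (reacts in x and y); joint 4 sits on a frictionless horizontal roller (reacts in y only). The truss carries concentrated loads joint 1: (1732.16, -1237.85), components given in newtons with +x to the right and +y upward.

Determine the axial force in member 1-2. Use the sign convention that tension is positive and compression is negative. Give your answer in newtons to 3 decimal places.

N=5 nodes, M=7 members, R=3 reactions → 2N=10, M+R=10
member 0 (0-1): L=3.8733, (cx,cy)=(0.4704,0.8825)
member 1 (0-2): L=3.2960, (cx,cy)=(1.0000,0.0000)
member 2 (1-2): L=3.7223, (cx,cy)=(0.3960,-0.9183)
member 3 (1-3): L=3.5870, (cx,cy)=(0.9928,0.1202)
member 4 (2-3): L=4.3784, (cx,cy)=(0.4767,0.8791)
member 5 (2-4): L=3.6040, (cx,cy)=(1.0000,0.0000)
member 6 (3-4): L=4.1372, (cx,cy)=(0.3667,-0.9303)
solve A·x = −loads:
  F[0-1] = -59.9908 N (compression)
  F[0-2] = +1760.3797 N (tension)
  F[1-2] = -1446.9075 N (compression)
  F[1-3] = -1196.0795 N (compression)
  F[2-3] = +1511.3695 N (tension)
  F[2-4] = +467.0070 N (tension)
  F[3-4] = -1273.6206 N (compression)
  Rx@0 = -1732.1600 N
  Ry@0 = +52.9390 N
  Ry@4 = +1184.9110 N

-1446.908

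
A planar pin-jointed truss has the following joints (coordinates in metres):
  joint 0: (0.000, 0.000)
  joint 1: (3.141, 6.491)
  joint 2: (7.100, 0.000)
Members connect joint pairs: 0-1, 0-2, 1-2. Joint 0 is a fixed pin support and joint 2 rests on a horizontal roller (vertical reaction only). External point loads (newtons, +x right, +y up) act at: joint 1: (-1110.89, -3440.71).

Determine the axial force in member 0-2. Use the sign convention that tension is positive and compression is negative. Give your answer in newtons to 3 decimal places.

308.954

N=3 nodes, M=3 members, R=3 reactions → 2N=6, M+R=6
member 0 (0-1): L=7.2110, (cx,cy)=(0.4356,0.9001)
member 1 (0-2): L=7.1000, (cx,cy)=(1.0000,0.0000)
member 2 (1-2): L=7.6031, (cx,cy)=(0.5207,-0.8537)
solve A·x = −loads:
  F[0-1] = -3259.6425 N (compression)
  F[0-2] = +308.9538 N (tension)
  F[1-2] = -593.3315 N (compression)
  Rx@0 = +1110.8900 N
  Ry@0 = +2934.1631 N
  Ry@2 = +506.5469 N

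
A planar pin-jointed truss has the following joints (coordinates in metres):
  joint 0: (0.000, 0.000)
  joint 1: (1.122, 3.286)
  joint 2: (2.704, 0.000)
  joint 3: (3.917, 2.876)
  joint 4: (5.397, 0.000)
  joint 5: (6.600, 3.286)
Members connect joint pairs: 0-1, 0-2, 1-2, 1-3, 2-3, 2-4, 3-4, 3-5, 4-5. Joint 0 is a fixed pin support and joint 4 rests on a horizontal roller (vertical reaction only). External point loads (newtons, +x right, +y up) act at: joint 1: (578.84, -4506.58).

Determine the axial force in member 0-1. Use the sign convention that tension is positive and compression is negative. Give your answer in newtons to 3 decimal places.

-3399.638

N=6 nodes, M=9 members, R=3 reactions → 2N=12, M+R=12
member 0 (0-1): L=3.4723, (cx,cy)=(0.3231,0.9464)
member 1 (0-2): L=2.7040, (cx,cy)=(1.0000,0.0000)
member 2 (1-2): L=3.6470, (cx,cy)=(0.4338,-0.9010)
member 3 (1-3): L=2.8249, (cx,cy)=(0.9894,-0.1451)
member 4 (2-3): L=3.1213, (cx,cy)=(0.3886,0.9214)
member 5 (2-4): L=2.6930, (cx,cy)=(1.0000,0.0000)
member 6 (3-4): L=3.2345, (cx,cy)=(0.4576,-0.8892)
member 7 (3-5): L=2.7141, (cx,cy)=(0.9885,0.1511)
member 8 (4-5): L=3.4993, (cx,cy)=(0.3438,0.9390)
solve A·x = −loads:
  F[0-1] = -3399.6381 N (compression)
  F[0-2] = +1677.3694 N (tension)
  F[1-2] = -1245.8585 N (compression)
  F[1-3] = -1149.1049 N (compression)
  F[2-3] = +1218.2986 N (tension)
  F[2-4] = +663.4879 N (tension)
  F[3-4] = -1450.0200 N (compression)
  F[3-5] = -0.0000 N (compression)
  F[4-5] = +0.0000 N (tension)
  Rx@0 = -578.8400 N
  Ry@0 = +3217.2617 N
  Ry@4 = +1289.3183 N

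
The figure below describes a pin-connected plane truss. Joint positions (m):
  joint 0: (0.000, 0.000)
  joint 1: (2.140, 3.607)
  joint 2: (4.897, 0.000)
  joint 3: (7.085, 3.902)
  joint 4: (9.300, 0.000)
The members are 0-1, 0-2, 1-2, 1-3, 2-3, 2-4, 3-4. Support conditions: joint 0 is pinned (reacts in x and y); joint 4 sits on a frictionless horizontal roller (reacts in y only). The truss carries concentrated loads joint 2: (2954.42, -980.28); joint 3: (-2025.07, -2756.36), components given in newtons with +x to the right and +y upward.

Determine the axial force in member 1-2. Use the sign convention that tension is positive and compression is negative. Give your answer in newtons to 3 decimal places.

N=5 nodes, M=7 members, R=3 reactions → 2N=10, M+R=10
member 0 (0-1): L=4.1940, (cx,cy)=(0.5102,0.8600)
member 1 (0-2): L=4.8970, (cx,cy)=(1.0000,0.0000)
member 2 (1-2): L=4.5400, (cx,cy)=(0.6073,-0.7945)
member 3 (1-3): L=4.9538, (cx,cy)=(0.9982,0.0596)
member 4 (2-3): L=4.4736, (cx,cy)=(0.4891,0.8722)
member 5 (2-4): L=4.4030, (cx,cy)=(1.0000,0.0000)
member 6 (3-4): L=4.4869, (cx,cy)=(0.4937,-0.8697)
solve A·x = −loads:
  F[0-1] = -2290.9147 N (compression)
  F[0-2] = +2098.2818 N (tension)
  F[1-2] = +2287.7870 N (tension)
  F[1-3] = -2562.7849 N (compression)
  F[2-3] = -960.0161 N (compression)
  F[2-4] = +1002.7042 N (tension)
  F[3-4] = -2031.1441 N (compression)
  Rx@0 = -929.3500 N
  Ry@0 = +1970.2509 N
  Ry@4 = +1766.3891 N

2287.787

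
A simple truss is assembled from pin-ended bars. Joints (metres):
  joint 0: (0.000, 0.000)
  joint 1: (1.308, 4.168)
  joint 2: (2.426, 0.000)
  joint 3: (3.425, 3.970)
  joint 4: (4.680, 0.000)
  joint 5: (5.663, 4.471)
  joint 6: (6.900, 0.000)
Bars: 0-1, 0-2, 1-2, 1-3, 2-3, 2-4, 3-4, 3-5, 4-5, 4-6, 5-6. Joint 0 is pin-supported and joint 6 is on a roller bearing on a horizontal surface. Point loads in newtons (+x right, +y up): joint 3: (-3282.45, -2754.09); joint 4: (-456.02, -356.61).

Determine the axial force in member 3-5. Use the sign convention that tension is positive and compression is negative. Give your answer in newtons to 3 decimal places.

149.662

N=7 nodes, M=11 members, R=3 reactions → 2N=14, M+R=14
member 0 (0-1): L=4.3684, (cx,cy)=(0.2994,0.9541)
member 1 (0-2): L=2.4260, (cx,cy)=(1.0000,0.0000)
member 2 (1-2): L=4.3153, (cx,cy)=(0.2591,-0.9659)
member 3 (1-3): L=2.1262, (cx,cy)=(0.9957,-0.0931)
member 4 (2-3): L=4.0938, (cx,cy)=(0.2440,0.9698)
member 5 (2-4): L=2.2540, (cx,cy)=(1.0000,0.0000)
member 6 (3-4): L=4.1636, (cx,cy)=(0.3014,-0.9535)
member 7 (3-5): L=2.2934, (cx,cy)=(0.9758,0.2185)
member 8 (4-5): L=4.5778, (cx,cy)=(0.2147,0.9767)
member 9 (4-6): L=2.2200, (cx,cy)=(1.0000,0.0000)
member 10 (5-6): L=4.6390, (cx,cy)=(0.2667,-0.9638)
solve A·x = −loads:
  F[0-1] = -3553.3832 N (compression)
  F[0-2] = -2674.5096 N (compression)
  F[1-2] = +3706.2143 N (tension)
  F[1-3] = -2032.9850 N (compression)
  F[2-3] = -3691.2683 N (compression)
  F[2-4] = -813.5398 N (compression)
  F[3-4] = +701.5909 N (tension)
  F[3-5] = +149.6619 N (tension)
  F[4-5] = -319.8115 N (compression)
  F[4-6] = -77.3732 N (compression)
  F[5-6] = +290.1632 N (tension)
  Rx@0 = +3738.4700 N
  Ry@0 = +3390.3570 N
  Ry@6 = -279.6570 N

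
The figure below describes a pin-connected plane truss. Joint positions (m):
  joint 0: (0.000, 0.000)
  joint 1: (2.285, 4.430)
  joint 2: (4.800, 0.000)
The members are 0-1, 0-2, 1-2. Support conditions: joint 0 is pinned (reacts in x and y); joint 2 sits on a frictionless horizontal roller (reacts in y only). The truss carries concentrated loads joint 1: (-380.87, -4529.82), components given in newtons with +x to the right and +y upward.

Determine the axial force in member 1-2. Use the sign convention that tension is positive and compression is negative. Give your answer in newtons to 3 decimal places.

-2075.450

N=3 nodes, M=3 members, R=3 reactions → 2N=6, M+R=6
member 0 (0-1): L=4.9846, (cx,cy)=(0.4584,0.8887)
member 1 (0-2): L=4.8000, (cx,cy)=(1.0000,0.0000)
member 2 (1-2): L=5.0941, (cx,cy)=(0.4937,-0.8696)
solve A·x = −loads:
  F[0-1] = -3066.0827 N (compression)
  F[0-2] = +1024.6620 N (tension)
  F[1-2] = -2075.4504 N (compression)
  Rx@0 = +380.8700 N
  Ry@0 = +2724.9482 N
  Ry@2 = +1804.8718 N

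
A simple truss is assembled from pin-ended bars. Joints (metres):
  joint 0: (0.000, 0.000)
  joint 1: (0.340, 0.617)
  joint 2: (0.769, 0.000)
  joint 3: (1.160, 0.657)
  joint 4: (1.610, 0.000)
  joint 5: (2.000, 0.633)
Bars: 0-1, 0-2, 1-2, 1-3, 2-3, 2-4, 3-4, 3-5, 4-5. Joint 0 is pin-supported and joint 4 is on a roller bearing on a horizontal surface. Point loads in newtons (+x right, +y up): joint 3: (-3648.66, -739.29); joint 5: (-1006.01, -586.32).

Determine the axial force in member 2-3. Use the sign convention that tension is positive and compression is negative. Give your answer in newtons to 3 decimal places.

N=6 nodes, M=9 members, R=3 reactions → 2N=12, M+R=12
member 0 (0-1): L=0.7045, (cx,cy)=(0.4826,0.8758)
member 1 (0-2): L=0.7690, (cx,cy)=(1.0000,0.0000)
member 2 (1-2): L=0.7515, (cx,cy)=(0.5709,-0.8210)
member 3 (1-3): L=0.8210, (cx,cy)=(0.9988,0.0487)
member 4 (2-3): L=0.7645, (cx,cy)=(0.5114,0.8593)
member 5 (2-4): L=0.8410, (cx,cy)=(1.0000,0.0000)
member 6 (3-4): L=0.7963, (cx,cy)=(0.5651,-0.8250)
member 7 (3-5): L=0.8403, (cx,cy)=(0.9996,-0.0286)
member 8 (4-5): L=0.7435, (cx,cy)=(0.5245,0.8514)
solve A·x = −loads:
  F[0-1] = -2225.3985 N (compression)
  F[0-2] = -3580.6327 N (compression)
  F[1-2] = +2234.2990 N (tension)
  F[1-3] = -2352.3243 N (compression)
  F[2-3] = -2134.7355 N (compression)
  F[2-4] = -1213.4039 N (compression)
  F[3-4] = +1488.2796 N (tension)
  F[3-5] = -633.8750 N (compression)
  F[4-5] = -709.9327 N (compression)
  Rx@0 = +4654.6700 N
  Ry@0 = +1949.0619 N
  Ry@4 = -623.4519 N

-2134.735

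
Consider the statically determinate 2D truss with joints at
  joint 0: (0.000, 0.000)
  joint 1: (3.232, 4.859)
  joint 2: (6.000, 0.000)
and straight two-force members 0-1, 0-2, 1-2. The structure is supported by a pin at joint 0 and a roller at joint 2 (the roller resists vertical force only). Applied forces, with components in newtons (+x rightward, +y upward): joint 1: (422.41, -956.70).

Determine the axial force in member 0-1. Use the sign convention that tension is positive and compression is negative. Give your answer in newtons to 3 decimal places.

-119.232

N=3 nodes, M=3 members, R=3 reactions → 2N=6, M+R=6
member 0 (0-1): L=5.8357, (cx,cy)=(0.5538,0.8326)
member 1 (0-2): L=6.0000, (cx,cy)=(1.0000,0.0000)
member 2 (1-2): L=5.5921, (cx,cy)=(0.4950,-0.8689)
solve A·x = −loads:
  F[0-1] = -119.2317 N (compression)
  F[0-2] = +488.4441 N (tension)
  F[1-2] = -986.7896 N (compression)
  Rx@0 = -422.4100 N
  Ry@0 = +99.2759 N
  Ry@2 = +857.4241 N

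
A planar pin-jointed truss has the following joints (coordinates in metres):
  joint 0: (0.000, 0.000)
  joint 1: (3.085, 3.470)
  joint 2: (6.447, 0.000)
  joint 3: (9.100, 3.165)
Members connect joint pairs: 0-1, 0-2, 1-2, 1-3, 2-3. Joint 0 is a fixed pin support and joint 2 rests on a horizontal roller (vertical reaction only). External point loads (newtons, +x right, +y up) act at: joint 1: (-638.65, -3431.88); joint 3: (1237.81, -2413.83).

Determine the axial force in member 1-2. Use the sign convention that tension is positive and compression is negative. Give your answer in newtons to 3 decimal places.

-4258.003

N=4 nodes, M=5 members, R=3 reactions → 2N=8, M+R=8
member 0 (0-1): L=4.6431, (cx,cy)=(0.6644,0.7473)
member 1 (0-2): L=6.4470, (cx,cy)=(1.0000,0.0000)
member 2 (1-2): L=4.8316, (cx,cy)=(0.6958,-0.7182)
member 3 (1-3): L=6.0227, (cx,cy)=(0.9987,-0.0506)
member 4 (2-3): L=4.1298, (cx,cy)=(0.6424,0.7664)
solve A·x = −loads:
  F[0-1] = -712.4157 N (compression)
  F[0-2] = +1072.5109 N (tension)
  F[1-2] = -4258.0029 N (compression)
  F[1-3] = +3132.2150 N (tension)
  F[2-3] = -2942.7082 N (compression)
  Rx@0 = -599.1600 N
  Ry@0 = +532.4238 N
  Ry@2 = +5313.2862 N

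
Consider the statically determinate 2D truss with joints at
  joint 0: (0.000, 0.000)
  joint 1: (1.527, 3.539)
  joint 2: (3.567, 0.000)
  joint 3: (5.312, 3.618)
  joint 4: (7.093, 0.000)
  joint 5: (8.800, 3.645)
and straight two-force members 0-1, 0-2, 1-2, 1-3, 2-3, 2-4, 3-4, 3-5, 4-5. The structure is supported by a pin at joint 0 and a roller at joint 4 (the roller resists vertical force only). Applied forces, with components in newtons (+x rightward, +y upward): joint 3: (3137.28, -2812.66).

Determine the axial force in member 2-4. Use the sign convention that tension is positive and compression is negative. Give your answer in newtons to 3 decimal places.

N=6 nodes, M=9 members, R=3 reactions → 2N=12, M+R=12
member 0 (0-1): L=3.8544, (cx,cy)=(0.3962,0.9182)
member 1 (0-2): L=3.5670, (cx,cy)=(1.0000,0.0000)
member 2 (1-2): L=4.0849, (cx,cy)=(0.4994,-0.8664)
member 3 (1-3): L=3.7858, (cx,cy)=(0.9998,0.0209)
member 4 (2-3): L=4.0168, (cx,cy)=(0.4344,0.9007)
member 5 (2-4): L=3.5260, (cx,cy)=(1.0000,0.0000)
member 6 (3-4): L=4.0326, (cx,cy)=(0.4417,-0.8972)
member 7 (3-5): L=3.4881, (cx,cy)=(1.0000,0.0077)
member 8 (4-5): L=4.0249, (cx,cy)=(0.4241,0.9056)
solve A·x = −loads:
  F[0-1] = +973.6986 N (tension)
  F[0-2] = +2751.5273 N (tension)
  F[1-2] = -1010.4733 N (compression)
  F[1-3] = +890.5816 N (tension)
  F[2-3] = +971.9478 N (tension)
  F[2-4] = +1824.6570 N (tension)
  F[3-4] = -4131.4525 N (compression)
  F[3-5] = -0.0000 N (compression)
  F[4-5] = +0.0000 N (tension)
  Rx@0 = -3137.2800 N
  Ry@0 = -894.0267 N
  Ry@4 = +3706.6867 N

1824.657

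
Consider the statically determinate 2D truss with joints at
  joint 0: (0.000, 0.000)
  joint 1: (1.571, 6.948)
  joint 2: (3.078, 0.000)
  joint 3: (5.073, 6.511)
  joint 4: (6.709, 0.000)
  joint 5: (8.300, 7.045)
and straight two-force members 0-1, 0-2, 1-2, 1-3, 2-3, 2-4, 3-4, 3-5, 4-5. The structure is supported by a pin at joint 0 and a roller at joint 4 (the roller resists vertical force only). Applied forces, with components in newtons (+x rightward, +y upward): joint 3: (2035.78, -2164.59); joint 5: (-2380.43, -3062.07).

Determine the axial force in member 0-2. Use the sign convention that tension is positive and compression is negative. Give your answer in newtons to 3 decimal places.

-271.021

N=6 nodes, M=9 members, R=3 reactions → 2N=12, M+R=12
member 0 (0-1): L=7.1234, (cx,cy)=(0.2205,0.9754)
member 1 (0-2): L=3.0780, (cx,cy)=(1.0000,0.0000)
member 2 (1-2): L=7.1096, (cx,cy)=(0.2120,-0.9773)
member 3 (1-3): L=3.5292, (cx,cy)=(0.9923,-0.1238)
member 4 (2-3): L=6.8098, (cx,cy)=(0.2930,0.9561)
member 5 (2-4): L=3.6310, (cx,cy)=(1.0000,0.0000)
member 6 (3-4): L=6.7134, (cx,cy)=(0.2437,-0.9699)
member 7 (3-5): L=3.2709, (cx,cy)=(0.9866,0.1633)
member 8 (4-5): L=7.2224, (cx,cy)=(0.2203,0.9754)
solve A·x = −loads:
  F[0-1] = -333.8547 N (compression)
  F[0-2] = -271.0214 N (compression)
  F[1-2] = +352.1384 N (tension)
  F[1-3] = -149.4207 N (compression)
  F[2-3] = -359.9286 N (compression)
  F[2-4] = -90.9342 N (compression)
  F[3-4] = -2195.4718 N (compression)
  F[3-5] = -1778.3362 N (compression)
  F[4-5] = -2841.5432 N (compression)
  Rx@0 = +344.6500 N
  Ry@0 = +325.6345 N
  Ry@4 = +4901.0255 N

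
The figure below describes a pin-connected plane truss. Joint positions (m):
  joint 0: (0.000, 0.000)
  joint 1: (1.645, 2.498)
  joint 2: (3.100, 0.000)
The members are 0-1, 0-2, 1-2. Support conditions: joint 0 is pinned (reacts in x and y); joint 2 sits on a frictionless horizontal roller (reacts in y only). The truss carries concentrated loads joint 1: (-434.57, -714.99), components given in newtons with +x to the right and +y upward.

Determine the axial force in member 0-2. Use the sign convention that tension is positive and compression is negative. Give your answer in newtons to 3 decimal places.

N=3 nodes, M=3 members, R=3 reactions → 2N=6, M+R=6
member 0 (0-1): L=2.9910, (cx,cy)=(0.5500,0.8352)
member 1 (0-2): L=3.1000, (cx,cy)=(1.0000,0.0000)
member 2 (1-2): L=2.8909, (cx,cy)=(0.5033,-0.8641)
solve A·x = −loads:
  F[0-1] = -821.1017 N (compression)
  F[0-2] = +17.0235 N (tension)
  F[1-2] = -33.8231 N (compression)
  Rx@0 = +434.5700 N
  Ry@0 = +685.7633 N
  Ry@2 = +29.2267 N

17.024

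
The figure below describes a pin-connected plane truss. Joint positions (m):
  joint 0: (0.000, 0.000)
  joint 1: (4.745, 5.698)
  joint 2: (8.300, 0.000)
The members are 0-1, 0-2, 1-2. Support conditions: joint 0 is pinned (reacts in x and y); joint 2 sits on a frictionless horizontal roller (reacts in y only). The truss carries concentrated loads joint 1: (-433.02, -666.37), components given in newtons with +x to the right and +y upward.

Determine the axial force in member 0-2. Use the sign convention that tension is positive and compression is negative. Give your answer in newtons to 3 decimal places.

N=3 nodes, M=3 members, R=3 reactions → 2N=6, M+R=6
member 0 (0-1): L=7.4150, (cx,cy)=(0.6399,0.7684)
member 1 (0-2): L=8.3000, (cx,cy)=(1.0000,0.0000)
member 2 (1-2): L=6.7160, (cx,cy)=(0.5293,-0.8484)
solve A·x = −loads:
  F[0-1] = -758.2689 N (compression)
  F[0-2] = +52.2107 N (tension)
  F[1-2] = -98.6356 N (compression)
  Rx@0 = +433.0200 N
  Ry@0 = +582.6859 N
  Ry@2 = +83.6841 N

52.211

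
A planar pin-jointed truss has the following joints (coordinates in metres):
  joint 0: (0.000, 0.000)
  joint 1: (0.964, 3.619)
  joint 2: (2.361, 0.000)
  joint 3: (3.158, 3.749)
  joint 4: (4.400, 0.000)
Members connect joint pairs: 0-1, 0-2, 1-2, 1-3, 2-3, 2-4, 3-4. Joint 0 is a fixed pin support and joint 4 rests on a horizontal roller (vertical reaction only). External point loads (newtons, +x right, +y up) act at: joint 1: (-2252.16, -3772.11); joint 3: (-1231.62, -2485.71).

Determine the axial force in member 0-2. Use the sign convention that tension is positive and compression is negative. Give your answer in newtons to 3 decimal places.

-1739.278

N=5 nodes, M=7 members, R=3 reactions → 2N=10, M+R=10
member 0 (0-1): L=3.7452, (cx,cy)=(0.2574,0.9663)
member 1 (0-2): L=2.3610, (cx,cy)=(1.0000,0.0000)
member 2 (1-2): L=3.8793, (cx,cy)=(0.3601,-0.9329)
member 3 (1-3): L=2.1978, (cx,cy)=(0.9982,0.0591)
member 4 (2-3): L=3.8328, (cx,cy)=(0.2079,0.9781)
member 5 (2-4): L=2.0390, (cx,cy)=(1.0000,0.0000)
member 6 (3-4): L=3.9494, (cx,cy)=(0.3145,-0.9493)
solve A·x = −loads:
  F[0-1] = -6777.4827 N (compression)
  F[0-2] = -1739.2780 N (compression)
  F[1-2] = +2941.6899 N (tension)
  F[1-3] = -552.6677 N (compression)
  F[2-3] = -2805.6502 N (compression)
  F[2-4] = -96.5046 N (compression)
  F[3-4] = +306.8703 N (tension)
  Rx@0 = +3483.7800 N
  Ry@0 = +6549.1210 N
  Ry@4 = -291.3010 N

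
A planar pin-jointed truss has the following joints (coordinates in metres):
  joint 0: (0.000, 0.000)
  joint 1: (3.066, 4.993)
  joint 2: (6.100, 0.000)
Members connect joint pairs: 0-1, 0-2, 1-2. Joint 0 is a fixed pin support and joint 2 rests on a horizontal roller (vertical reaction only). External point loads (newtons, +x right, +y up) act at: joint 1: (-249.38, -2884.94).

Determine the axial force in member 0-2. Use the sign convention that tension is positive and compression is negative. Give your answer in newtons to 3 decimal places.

757.080

N=3 nodes, M=3 members, R=3 reactions → 2N=6, M+R=6
member 0 (0-1): L=5.8592, (cx,cy)=(0.5233,0.8522)
member 1 (0-2): L=6.1000, (cx,cy)=(1.0000,0.0000)
member 2 (1-2): L=5.8425, (cx,cy)=(0.5193,-0.8546)
solve A·x = −loads:
  F[0-1] = -1923.3747 N (compression)
  F[0-2] = +757.0802 N (tension)
  F[1-2] = -1457.8994 N (compression)
  Rx@0 = +249.3800 N
  Ry@0 = +1639.0266 N
  Ry@2 = +1245.9134 N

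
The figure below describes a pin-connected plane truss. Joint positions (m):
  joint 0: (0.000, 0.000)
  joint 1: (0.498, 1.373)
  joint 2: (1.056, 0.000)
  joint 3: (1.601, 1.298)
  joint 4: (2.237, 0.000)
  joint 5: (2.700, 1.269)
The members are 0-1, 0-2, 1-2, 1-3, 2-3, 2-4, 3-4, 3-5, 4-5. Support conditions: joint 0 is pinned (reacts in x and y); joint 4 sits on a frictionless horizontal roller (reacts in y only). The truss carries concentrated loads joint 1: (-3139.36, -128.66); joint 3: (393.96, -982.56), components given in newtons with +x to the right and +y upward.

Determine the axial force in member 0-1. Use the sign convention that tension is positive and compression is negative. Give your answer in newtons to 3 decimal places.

N=6 nodes, M=9 members, R=3 reactions → 2N=12, M+R=12
member 0 (0-1): L=1.4605, (cx,cy)=(0.3410,0.9401)
member 1 (0-2): L=1.0560, (cx,cy)=(1.0000,0.0000)
member 2 (1-2): L=1.4821, (cx,cy)=(0.3765,-0.9264)
member 3 (1-3): L=1.1055, (cx,cy)=(0.9977,-0.0678)
member 4 (2-3): L=1.4078, (cx,cy)=(0.3871,0.9220)
member 5 (2-4): L=1.1810, (cx,cy)=(1.0000,0.0000)
member 6 (3-4): L=1.4454, (cx,cy)=(0.4400,-0.8980)
member 7 (3-5): L=1.0994, (cx,cy)=(0.9997,-0.0264)
member 8 (4-5): L=1.3508, (cx,cy)=(0.3428,0.9394)
solve A·x = −loads:
  F[0-1] = -2210.0592 N (compression)
  F[0-2] = -1991.8288 N (compression)
  F[1-2] = +1983.4633 N (tension)
  F[1-3] = +1642.7921 N (tension)
  F[2-3] = -1992.9123 N (compression)
  F[2-4] = -473.5196 N (compression)
  F[3-4] = +1076.1709 N (tension)
  F[3-5] = +0.0000 N (tension)
  F[4-5] = -0.0000 N (compression)
  Rx@0 = +2745.4000 N
  Ry@0 = +2077.6169 N
  Ry@4 = -966.3969 N

-2210.059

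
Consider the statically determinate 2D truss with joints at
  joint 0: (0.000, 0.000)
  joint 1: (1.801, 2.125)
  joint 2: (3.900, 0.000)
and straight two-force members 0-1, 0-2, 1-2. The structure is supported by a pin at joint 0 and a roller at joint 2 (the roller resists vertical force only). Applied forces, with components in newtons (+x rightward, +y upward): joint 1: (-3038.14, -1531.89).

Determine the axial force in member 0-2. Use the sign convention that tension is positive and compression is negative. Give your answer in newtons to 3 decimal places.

N=3 nodes, M=3 members, R=3 reactions → 2N=6, M+R=6
member 0 (0-1): L=2.7855, (cx,cy)=(0.6466,0.7629)
member 1 (0-2): L=3.9000, (cx,cy)=(1.0000,0.0000)
member 2 (1-2): L=2.9869, (cx,cy)=(0.7027,-0.7114)
solve A·x = −loads:
  F[0-1] = -3250.7143 N (compression)
  F[0-2] = -936.3791 N (compression)
  F[1-2] = +1332.4668 N (tension)
  Rx@0 = +3038.1400 N
  Ry@0 = +2479.8678 N
  Ry@2 = -947.9778 N

-936.379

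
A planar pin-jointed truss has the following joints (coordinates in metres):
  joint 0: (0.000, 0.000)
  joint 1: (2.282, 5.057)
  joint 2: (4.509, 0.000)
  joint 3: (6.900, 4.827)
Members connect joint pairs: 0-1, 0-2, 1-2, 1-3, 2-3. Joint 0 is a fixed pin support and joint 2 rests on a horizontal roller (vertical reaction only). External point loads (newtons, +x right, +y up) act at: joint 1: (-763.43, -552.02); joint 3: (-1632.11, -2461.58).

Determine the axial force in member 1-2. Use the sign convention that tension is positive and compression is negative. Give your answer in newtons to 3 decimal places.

1135.077

N=4 nodes, M=5 members, R=3 reactions → 2N=8, M+R=8
member 0 (0-1): L=5.5480, (cx,cy)=(0.4113,0.9115)
member 1 (0-2): L=4.5090, (cx,cy)=(1.0000,0.0000)
member 2 (1-2): L=5.5256, (cx,cy)=(0.4030,-0.9152)
member 3 (1-3): L=4.6237, (cx,cy)=(0.9988,-0.0497)
member 4 (2-3): L=5.3867, (cx,cy)=(0.4439,0.8961)
solve A·x = −loads:
  F[0-1] = -1723.2867 N (compression)
  F[0-2] = -1686.7242 N (compression)
  F[1-2] = +1135.0768 N (tension)
  F[1-3] = -403.3548 N (compression)
  F[2-3] = -2769.4088 N (compression)
  Rx@0 = +2395.5400 N
  Ry@0 = +1570.7632 N
  Ry@2 = +1442.8368 N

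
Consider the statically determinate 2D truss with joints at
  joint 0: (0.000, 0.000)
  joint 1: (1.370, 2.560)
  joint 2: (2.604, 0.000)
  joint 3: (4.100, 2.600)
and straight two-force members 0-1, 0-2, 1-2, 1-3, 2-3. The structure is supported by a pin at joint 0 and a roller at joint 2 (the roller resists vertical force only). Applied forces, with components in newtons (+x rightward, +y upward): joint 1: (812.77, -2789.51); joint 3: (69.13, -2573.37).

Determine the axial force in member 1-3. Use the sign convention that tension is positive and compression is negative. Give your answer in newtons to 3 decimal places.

1563.152

N=4 nodes, M=5 members, R=3 reactions → 2N=8, M+R=8
member 0 (0-1): L=2.9035, (cx,cy)=(0.4718,0.8817)
member 1 (0-2): L=2.6040, (cx,cy)=(1.0000,0.0000)
member 2 (1-2): L=2.8419, (cx,cy)=(0.4342,-0.9008)
member 3 (1-3): L=2.7303, (cx,cy)=(0.9999,0.0147)
member 4 (2-3): L=2.9997, (cx,cy)=(0.4987,0.8668)
solve A·x = −loads:
  F[0-1] = +1162.0399 N (tension)
  F[0-2] = +333.6042 N (tension)
  F[1-2] = -4208.6237 N (compression)
  F[1-3] = +1563.1521 N (tension)
  F[2-3] = -2995.3669 N (compression)
  Rx@0 = -881.9000 N
  Ry@0 = -1024.5528 N
  Ry@2 = +6387.4328 N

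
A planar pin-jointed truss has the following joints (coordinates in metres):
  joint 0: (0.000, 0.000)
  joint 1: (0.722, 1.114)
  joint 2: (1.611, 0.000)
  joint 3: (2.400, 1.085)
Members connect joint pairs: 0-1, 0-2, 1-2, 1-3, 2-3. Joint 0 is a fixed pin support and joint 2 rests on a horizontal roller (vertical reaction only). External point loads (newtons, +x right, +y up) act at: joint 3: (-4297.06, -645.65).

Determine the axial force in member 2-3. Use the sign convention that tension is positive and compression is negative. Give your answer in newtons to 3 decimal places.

-879.088

N=4 nodes, M=5 members, R=3 reactions → 2N=8, M+R=8
member 0 (0-1): L=1.3275, (cx,cy)=(0.5439,0.8392)
member 1 (0-2): L=1.6110, (cx,cy)=(1.0000,0.0000)
member 2 (1-2): L=1.4252, (cx,cy)=(0.6238,-0.7816)
member 3 (1-3): L=1.6783, (cx,cy)=(0.9999,-0.0173)
member 4 (2-3): L=1.3415, (cx,cy)=(0.5881,0.8088)
solve A·x = −loads:
  F[0-1] = -3071.9022 N (compression)
  F[0-2] = -2626.3267 N (compression)
  F[1-2] = +3381.6426 N (tension)
  F[1-3] = -3780.6087 N (compression)
  F[2-3] = -879.0880 N (compression)
  Rx@0 = +4297.0600 N
  Ry@0 = +2577.8350 N
  Ry@2 = -1932.1850 N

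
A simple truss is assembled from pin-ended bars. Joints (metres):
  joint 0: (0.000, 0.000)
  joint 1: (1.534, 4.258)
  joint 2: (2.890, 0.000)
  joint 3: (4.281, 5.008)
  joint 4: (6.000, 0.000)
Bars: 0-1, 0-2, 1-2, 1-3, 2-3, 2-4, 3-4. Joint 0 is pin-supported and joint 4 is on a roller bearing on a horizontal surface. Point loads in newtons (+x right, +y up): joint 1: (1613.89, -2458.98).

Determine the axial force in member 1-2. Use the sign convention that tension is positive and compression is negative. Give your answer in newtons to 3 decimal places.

-2203.357

N=5 nodes, M=7 members, R=3 reactions → 2N=10, M+R=10
member 0 (0-1): L=4.5259, (cx,cy)=(0.3389,0.9408)
member 1 (0-2): L=2.8900, (cx,cy)=(1.0000,0.0000)
member 2 (1-2): L=4.4687, (cx,cy)=(0.3034,-0.9528)
member 3 (1-3): L=2.8475, (cx,cy)=(0.9647,0.2634)
member 4 (2-3): L=5.1976, (cx,cy)=(0.2676,0.9635)
member 5 (2-4): L=3.1100, (cx,cy)=(1.0000,0.0000)
member 6 (3-4): L=5.2948, (cx,cy)=(0.3247,-0.9458)
solve A·x = −loads:
  F[0-1] = -728.0725 N (compression)
  F[0-2] = +1860.6618 N (tension)
  F[1-2] = -2203.3571 N (compression)
  F[1-3] = -1235.6982 N (compression)
  F[2-3] = +2178.9479 N (tension)
  F[2-4] = +608.9280 N (tension)
  F[3-4] = -1875.6014 N (compression)
  Rx@0 = -1613.8900 N
  Ry@0 = +684.9768 N
  Ry@4 = +1774.0032 N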